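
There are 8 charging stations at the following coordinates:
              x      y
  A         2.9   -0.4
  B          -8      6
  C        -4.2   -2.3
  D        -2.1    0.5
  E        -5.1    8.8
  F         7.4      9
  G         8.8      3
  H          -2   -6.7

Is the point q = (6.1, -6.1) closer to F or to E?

Compare squared distances:
|qF|² = (6.1−7.4)² + (-6.1−9)² = 1.69 + 228.01 = 229.7
|qE|² = (6.1−(-5.1))² + (-6.1−8.8)² = 125.44 + 222.01 = 347.45
229.7 < 347.45, so F is closer.

F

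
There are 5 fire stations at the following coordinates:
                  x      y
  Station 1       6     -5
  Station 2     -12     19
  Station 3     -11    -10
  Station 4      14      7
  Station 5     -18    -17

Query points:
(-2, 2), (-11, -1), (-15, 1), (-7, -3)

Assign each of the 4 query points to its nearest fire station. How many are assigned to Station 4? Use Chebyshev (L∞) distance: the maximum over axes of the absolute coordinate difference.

(-2, 2) — d to each: Station 1:8, Station 2:17, Station 3:12, Station 4:16, Station 5:19 → nearest is Station 1
(-11, -1) — d to each: Station 1:17, Station 2:20, Station 3:9, Station 4:25, Station 5:16 → nearest is Station 3
(-15, 1) — d to each: Station 1:21, Station 2:18, Station 3:11, Station 4:29, Station 5:18 → nearest is Station 3
(-7, -3) — d to each: Station 1:13, Station 2:22, Station 3:7, Station 4:21, Station 5:14 → nearest is Station 3
0 of the 4 points have Station 4 as nearest.

0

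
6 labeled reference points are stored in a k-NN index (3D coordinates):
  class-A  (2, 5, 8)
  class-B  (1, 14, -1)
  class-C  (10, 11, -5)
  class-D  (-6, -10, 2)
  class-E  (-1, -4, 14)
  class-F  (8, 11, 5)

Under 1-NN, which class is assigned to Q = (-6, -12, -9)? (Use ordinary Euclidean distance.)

class-D

Since √ is increasing, it suffices to compare squared distances:
d²(Q, class-A) = (-6−2)² + (-12−5)² + (-9−8)² = 64 + 289 + 289 = 642
d²(Q, class-B) = (-6−1)² + (-12−14)² + (-9−(-1))² = 49 + 676 + 64 = 789
d²(Q, class-C) = (-6−10)² + (-12−11)² + (-9−(-5))² = 256 + 529 + 16 = 801
d²(Q, class-D) = (-6−(-6))² + (-12−(-10))² + (-9−2)² = 0 + 4 + 121 = 125
d²(Q, class-E) = (-6−(-1))² + (-12−(-4))² + (-9−14)² = 25 + 64 + 529 = 618
d²(Q, class-F) = (-6−8)² + (-12−11)² + (-9−5)² = 196 + 529 + 196 = 921
The smallest is to class-D, so Q lies in the Voronoi region of class-D.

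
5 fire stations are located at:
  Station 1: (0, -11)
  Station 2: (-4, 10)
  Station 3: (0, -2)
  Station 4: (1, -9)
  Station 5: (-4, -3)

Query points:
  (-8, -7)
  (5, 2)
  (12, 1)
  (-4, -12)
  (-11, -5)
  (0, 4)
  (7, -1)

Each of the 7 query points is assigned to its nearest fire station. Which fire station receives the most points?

Station 3

(-8, -7) — d² to each: Station 1:80, Station 2:305, Station 3:89, Station 4:85, Station 5:32 → nearest is Station 5
(5, 2) — d² to each: Station 1:194, Station 2:145, Station 3:41, Station 4:137, Station 5:106 → nearest is Station 3
(12, 1) — d² to each: Station 1:288, Station 2:337, Station 3:153, Station 4:221, Station 5:272 → nearest is Station 3
(-4, -12) — d² to each: Station 1:17, Station 2:484, Station 3:116, Station 4:34, Station 5:81 → nearest is Station 1
(-11, -5) — d² to each: Station 1:157, Station 2:274, Station 3:130, Station 4:160, Station 5:53 → nearest is Station 5
(0, 4) — d² to each: Station 1:225, Station 2:52, Station 3:36, Station 4:170, Station 5:65 → nearest is Station 3
(7, -1) — d² to each: Station 1:149, Station 2:242, Station 3:50, Station 4:100, Station 5:125 → nearest is Station 3
Tally — Station 1:1, Station 3:4, Station 5:2. Station 3 captures the most (4).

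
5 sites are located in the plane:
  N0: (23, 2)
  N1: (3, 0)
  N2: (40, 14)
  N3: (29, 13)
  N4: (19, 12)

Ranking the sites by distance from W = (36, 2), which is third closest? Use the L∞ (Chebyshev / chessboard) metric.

N0

d(W,N0) = max(13, 0) = 13
d(W,N1) = max(33, 2) = 33
d(W,N2) = max(4, 12) = 12
d(W,N3) = max(7, 11) = 11
d(W,N4) = max(17, 10) = 17
Sorted ascending: N3, N2, N0, N4, … — the third-nearest is N0.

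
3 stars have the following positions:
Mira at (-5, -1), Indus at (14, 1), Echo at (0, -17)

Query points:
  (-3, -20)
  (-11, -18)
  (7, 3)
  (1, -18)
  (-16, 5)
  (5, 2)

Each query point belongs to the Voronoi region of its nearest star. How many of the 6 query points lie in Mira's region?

1

(-3, -20) — d² to each: Mira:365, Indus:730, Echo:18 → nearest is Echo
(-11, -18) — d² to each: Mira:325, Indus:986, Echo:122 → nearest is Echo
(7, 3) — d² to each: Mira:160, Indus:53, Echo:449 → nearest is Indus
(1, -18) — d² to each: Mira:325, Indus:530, Echo:2 → nearest is Echo
(-16, 5) — d² to each: Mira:157, Indus:916, Echo:740 → nearest is Mira
(5, 2) — d² to each: Mira:109, Indus:82, Echo:386 → nearest is Indus
1 of the 6 points has Mira as nearest.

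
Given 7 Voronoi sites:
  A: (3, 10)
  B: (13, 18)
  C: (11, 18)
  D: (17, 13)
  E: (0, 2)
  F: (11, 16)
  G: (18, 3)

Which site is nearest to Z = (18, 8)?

Compare squared distances (the ordering matches that of the actual distances):
|ZA|² = (18−3)² + (8−10)² = 225 + 4 = 229
|ZB|² = (18−13)² + (8−18)² = 25 + 100 = 125
|ZC|² = (18−11)² + (8−18)² = 49 + 100 = 149
|ZD|² = (18−17)² + (8−13)² = 1 + 25 = 26
|ZE|² = (18−0)² + (8−2)² = 324 + 36 = 360
|ZF|² = (18−11)² + (8−16)² = 49 + 64 = 113
|ZG|² = (18−18)² + (8−3)² = 0 + 25 = 25
The smallest is to G, so Z lies in the Voronoi region of G.

G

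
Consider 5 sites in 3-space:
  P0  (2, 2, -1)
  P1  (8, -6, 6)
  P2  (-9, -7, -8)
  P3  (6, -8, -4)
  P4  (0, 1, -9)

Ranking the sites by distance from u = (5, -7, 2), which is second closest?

P3

Since √ is increasing, it suffices to compare squared distances:
|uP0|² = (5−2)² + (-7−2)² + (2−(-1))² = 9 + 81 + 9 = 99
|uP1|² = (5−8)² + (-7−(-6))² + (2−6)² = 9 + 1 + 16 = 26
|uP2|² = (5−(-9))² + (-7−(-7))² + (2−(-8))² = 196 + 0 + 100 = 296
|uP3|² = (5−6)² + (-7−(-8))² + (2−(-4))² = 1 + 1 + 36 = 38
|uP4|² = (5−0)² + (-7−1)² + (2−(-9))² = 25 + 64 + 121 = 210
Sorted ascending: P1, P3, P0, … — the second-nearest is P3.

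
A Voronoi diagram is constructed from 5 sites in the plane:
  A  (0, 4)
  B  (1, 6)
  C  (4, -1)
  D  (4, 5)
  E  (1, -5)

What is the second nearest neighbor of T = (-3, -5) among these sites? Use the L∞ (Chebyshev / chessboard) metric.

d(T,A) = max(3, 9) = 9
d(T,B) = max(4, 11) = 11
d(T,C) = max(7, 4) = 7
d(T,D) = max(7, 10) = 10
d(T,E) = max(4, 0) = 4
Sorted ascending: E, C, A, … — the second-nearest is C.

C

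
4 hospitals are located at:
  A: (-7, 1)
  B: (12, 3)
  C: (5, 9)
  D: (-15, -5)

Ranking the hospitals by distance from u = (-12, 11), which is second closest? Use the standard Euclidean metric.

Compare squared distances (the ordering matches that of the actual distances):
|uA|² = (-12−(-7))² + (11−1)² = 25 + 100 = 125
|uB|² = (-12−12)² + (11−3)² = 576 + 64 = 640
|uC|² = (-12−5)² + (11−9)² = 289 + 4 = 293
|uD|² = (-12−(-15))² + (11−(-5))² = 9 + 256 = 265
Sorted ascending: A, D, C, … — the second-nearest is D.

D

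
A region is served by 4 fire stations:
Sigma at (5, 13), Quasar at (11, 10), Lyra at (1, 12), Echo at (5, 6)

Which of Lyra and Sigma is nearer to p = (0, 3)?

Compare squared distances:
d²(p, Lyra) = (0−1)² + (3−12)² = 1 + 81 = 82
d²(p, Sigma) = (0−5)² + (3−13)² = 25 + 100 = 125
82 < 125, so Lyra is closer.

Lyra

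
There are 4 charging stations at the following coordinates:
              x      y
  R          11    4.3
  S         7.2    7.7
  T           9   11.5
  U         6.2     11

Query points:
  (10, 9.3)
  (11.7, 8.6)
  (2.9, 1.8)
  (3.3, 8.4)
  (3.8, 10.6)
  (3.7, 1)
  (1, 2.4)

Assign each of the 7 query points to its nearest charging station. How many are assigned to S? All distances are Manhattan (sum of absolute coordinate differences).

(10, 9.3) — d to each: R:6, S:4.4, T:3.2, U:5.5 → nearest is T
(11.7, 8.6) — d to each: R:5, S:5.4, T:5.6, U:7.9 → nearest is R
(2.9, 1.8) — d to each: R:10.6, S:10.2, T:15.8, U:12.5 → nearest is S
(3.3, 8.4) — d to each: R:11.8, S:4.6, T:8.8, U:5.5 → nearest is S
(3.8, 10.6) — d to each: R:13.5, S:6.3, T:6.1, U:2.8 → nearest is U
(3.7, 1) — d to each: R:10.6, S:10.2, T:15.8, U:12.5 → nearest is S
(1, 2.4) — d to each: R:11.9, S:11.5, T:17.1, U:13.8 → nearest is S
4 of the 7 points have S as nearest.

4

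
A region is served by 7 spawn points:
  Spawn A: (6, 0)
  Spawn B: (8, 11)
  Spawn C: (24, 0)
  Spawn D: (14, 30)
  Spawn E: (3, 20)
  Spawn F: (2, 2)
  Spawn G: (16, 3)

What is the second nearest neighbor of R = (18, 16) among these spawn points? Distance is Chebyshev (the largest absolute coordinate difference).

Spawn G

d(R, Spawn A) = max(12, 16) = 16
d(R, Spawn B) = max(10, 5) = 10
d(R, Spawn C) = max(6, 16) = 16
d(R, Spawn D) = max(4, 14) = 14
d(R, Spawn E) = max(15, 4) = 15
d(R, Spawn F) = max(16, 14) = 16
d(R, Spawn G) = max(2, 13) = 13
Sorted ascending: Spawn B, Spawn G, Spawn D, … — the second-nearest is Spawn G.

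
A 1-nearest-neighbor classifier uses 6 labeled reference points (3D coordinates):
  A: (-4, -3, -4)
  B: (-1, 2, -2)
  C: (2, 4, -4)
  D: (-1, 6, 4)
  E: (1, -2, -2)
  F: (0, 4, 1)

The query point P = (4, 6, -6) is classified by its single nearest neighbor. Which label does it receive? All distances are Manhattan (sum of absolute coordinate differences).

d(P,A) = |4−(-4)| + |6−(-3)| + |-6−(-4)| = 8 + 9 + 2 = 19
d(P,B) = |4−(-1)| + |6−2| + |-6−(-2)| = 5 + 4 + 4 = 13
d(P,C) = |4−2| + |6−4| + |-6−(-4)| = 2 + 2 + 2 = 6
d(P,D) = |4−(-1)| + |6−6| + |-6−4| = 5 + 0 + 10 = 15
d(P,E) = |4−1| + |6−(-2)| + |-6−(-2)| = 3 + 8 + 4 = 15
d(P,F) = |4−0| + |6−4| + |-6−1| = 4 + 2 + 7 = 13
C is nearest.

C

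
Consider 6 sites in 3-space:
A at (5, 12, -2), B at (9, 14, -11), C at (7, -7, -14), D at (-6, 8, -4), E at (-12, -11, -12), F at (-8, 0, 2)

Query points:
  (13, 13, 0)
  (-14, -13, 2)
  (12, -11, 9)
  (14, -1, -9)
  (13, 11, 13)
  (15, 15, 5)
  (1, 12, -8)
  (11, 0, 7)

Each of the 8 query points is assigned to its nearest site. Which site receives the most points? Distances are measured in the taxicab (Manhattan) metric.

A

(13, 13, 0) — d to each: A:11, B:16, C:40, D:28, E:61, F:36 → nearest is A
(-14, -13, 2) — d to each: A:48, B:63, C:43, D:35, E:18, F:19 → nearest is E
(12, -11, 9) — d to each: A:41, B:48, C:32, D:50, E:45, F:38 → nearest is C
(14, -1, -9) — d to each: A:29, B:22, C:18, D:34, E:39, F:34 → nearest is C
(13, 11, 13) — d to each: A:24, B:31, C:51, D:39, E:72, F:43 → nearest is A
(15, 15, 5) — d to each: A:20, B:23, C:49, D:37, E:70, F:41 → nearest is A
(1, 12, -8) — d to each: A:10, B:13, C:31, D:15, E:40, F:31 → nearest is A
(11, 0, 7) — d to each: A:27, B:34, C:32, D:36, E:53, F:24 → nearest is F
Tally — A:4, C:2, E:1, F:1. A captures the most (4).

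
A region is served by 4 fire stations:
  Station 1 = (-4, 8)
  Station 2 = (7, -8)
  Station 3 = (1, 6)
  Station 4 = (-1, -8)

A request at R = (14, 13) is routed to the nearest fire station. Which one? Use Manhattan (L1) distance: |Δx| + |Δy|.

Station 3

d(R, Station 1) = 18 + 5 = 23
d(R, Station 2) = 7 + 21 = 28
d(R, Station 3) = 13 + 7 = 20
d(R, Station 4) = 15 + 21 = 36
Station 3 is nearest.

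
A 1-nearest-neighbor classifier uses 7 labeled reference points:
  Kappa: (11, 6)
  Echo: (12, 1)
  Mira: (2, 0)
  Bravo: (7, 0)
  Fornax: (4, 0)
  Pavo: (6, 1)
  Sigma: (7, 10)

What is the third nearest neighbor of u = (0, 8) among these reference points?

Squared Euclidean distances:
d²(u, Kappa) = (0−11)² + (8−6)² = 121 + 4 = 125
d²(u, Echo) = (0−12)² + (8−1)² = 144 + 49 = 193
d²(u, Mira) = (0−2)² + (8−0)² = 4 + 64 = 68
d²(u, Bravo) = (0−7)² + (8−0)² = 49 + 64 = 113
d²(u, Fornax) = (0−4)² + (8−0)² = 16 + 64 = 80
d²(u, Pavo) = (0−6)² + (8−1)² = 36 + 49 = 85
d²(u, Sigma) = (0−7)² + (8−10)² = 49 + 4 = 53
Sorted ascending: Sigma, Mira, Fornax, Pavo, … — the third-nearest is Fornax.

Fornax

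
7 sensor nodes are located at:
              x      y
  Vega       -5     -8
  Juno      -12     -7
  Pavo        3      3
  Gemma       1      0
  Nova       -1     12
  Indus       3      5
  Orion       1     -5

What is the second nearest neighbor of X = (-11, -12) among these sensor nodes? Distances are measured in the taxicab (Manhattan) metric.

d(X, Vega) = |-11−(-5)| + |-12−(-8)| = 6 + 4 = 10
d(X, Juno) = |-11−(-12)| + |-12−(-7)| = 1 + 5 = 6
d(X, Pavo) = |-11−3| + |-12−3| = 14 + 15 = 29
d(X, Gemma) = |-11−1| + |-12−0| = 12 + 12 = 24
d(X, Nova) = |-11−(-1)| + |-12−12| = 10 + 24 = 34
d(X, Indus) = |-11−3| + |-12−5| = 14 + 17 = 31
d(X, Orion) = |-11−1| + |-12−(-5)| = 12 + 7 = 19
Sorted ascending: Juno, Vega, Orion, … — the second-nearest is Vega.

Vega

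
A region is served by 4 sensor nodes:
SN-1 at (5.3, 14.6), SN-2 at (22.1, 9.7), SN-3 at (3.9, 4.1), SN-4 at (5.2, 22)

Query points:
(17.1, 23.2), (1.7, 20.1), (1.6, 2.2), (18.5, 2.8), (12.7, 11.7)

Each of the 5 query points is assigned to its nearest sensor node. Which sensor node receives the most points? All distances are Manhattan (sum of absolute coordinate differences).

SN-4

(17.1, 23.2) — d to each: SN-1:20.4, SN-2:18.5, SN-3:32.3, SN-4:13.1 → nearest is SN-4
(1.7, 20.1) — d to each: SN-1:9.1, SN-2:30.8, SN-3:18.2, SN-4:5.4 → nearest is SN-4
(1.6, 2.2) — d to each: SN-1:16.1, SN-2:28, SN-3:4.2, SN-4:23.4 → nearest is SN-3
(18.5, 2.8) — d to each: SN-1:25, SN-2:10.5, SN-3:15.9, SN-4:32.5 → nearest is SN-2
(12.7, 11.7) — d to each: SN-1:10.3, SN-2:11.4, SN-3:16.4, SN-4:17.8 → nearest is SN-1
Tally — SN-1:1, SN-2:1, SN-3:1, SN-4:2. SN-4 captures the most (2).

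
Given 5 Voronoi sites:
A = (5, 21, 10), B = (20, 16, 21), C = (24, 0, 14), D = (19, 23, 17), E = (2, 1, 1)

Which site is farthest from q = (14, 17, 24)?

Since √ is increasing, it suffices to compare squared distances:
|qA|² = (14−5)² + (17−21)² + (24−10)² = 81 + 16 + 196 = 293
|qB|² = (14−20)² + (17−16)² + (24−21)² = 36 + 1 + 9 = 46
|qC|² = (14−24)² + (17−0)² + (24−14)² = 100 + 289 + 100 = 489
|qD|² = (14−19)² + (17−23)² + (24−17)² = 25 + 36 + 49 = 110
|qE|² = (14−2)² + (17−1)² + (24−1)² = 144 + 256 + 529 = 929
The largest is to E.

E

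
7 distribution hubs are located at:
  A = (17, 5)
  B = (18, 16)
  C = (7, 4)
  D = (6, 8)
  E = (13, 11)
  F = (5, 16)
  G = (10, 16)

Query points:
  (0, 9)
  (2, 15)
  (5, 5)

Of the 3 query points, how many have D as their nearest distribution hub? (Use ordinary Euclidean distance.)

(0, 9) — d² to each: A:305, B:373, C:74, D:37, E:173, F:74, G:149 → nearest is D
(2, 15) — d² to each: A:325, B:257, C:146, D:65, E:137, F:10, G:65 → nearest is F
(5, 5) — d² to each: A:144, B:290, C:5, D:10, E:100, F:121, G:146 → nearest is C
1 of the 3 points has D as nearest.

1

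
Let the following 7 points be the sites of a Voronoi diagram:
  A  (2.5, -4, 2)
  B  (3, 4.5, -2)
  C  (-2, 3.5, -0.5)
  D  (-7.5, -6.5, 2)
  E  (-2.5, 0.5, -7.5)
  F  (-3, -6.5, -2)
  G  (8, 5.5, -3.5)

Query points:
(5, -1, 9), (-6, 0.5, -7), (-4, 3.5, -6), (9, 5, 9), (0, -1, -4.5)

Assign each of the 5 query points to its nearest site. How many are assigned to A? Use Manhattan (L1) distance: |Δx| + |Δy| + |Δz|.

1

(5, -1, 9) — d to each: A:12.5, B:18.5, C:21, D:25, E:25.5, F:24.5, G:22 → nearest is A
(-6, 0.5, -7) — d to each: A:22, B:18, C:13.5, D:17.5, E:4, F:15, G:22.5 → nearest is E
(-4, 3.5, -6) — d to each: A:22, B:12, C:7.5, D:21.5, E:6, F:15, G:16.5 → nearest is E
(9, 5, 9) — d to each: A:22.5, B:17.5, C:22, D:35, E:32.5, F:34.5, G:14 → nearest is G
(0, -1, -4.5) — d to each: A:12, B:11, C:10.5, D:19.5, E:7, F:11, G:15.5 → nearest is E
1 of the 5 points has A as nearest.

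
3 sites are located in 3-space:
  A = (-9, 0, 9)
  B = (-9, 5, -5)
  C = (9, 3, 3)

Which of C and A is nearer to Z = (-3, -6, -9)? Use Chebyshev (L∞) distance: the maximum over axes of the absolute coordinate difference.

d(Z,C) = max(12, 9, 12) = 12
d(Z,A) = max(6, 6, 18) = 18
12 < 18, so C is closer.

C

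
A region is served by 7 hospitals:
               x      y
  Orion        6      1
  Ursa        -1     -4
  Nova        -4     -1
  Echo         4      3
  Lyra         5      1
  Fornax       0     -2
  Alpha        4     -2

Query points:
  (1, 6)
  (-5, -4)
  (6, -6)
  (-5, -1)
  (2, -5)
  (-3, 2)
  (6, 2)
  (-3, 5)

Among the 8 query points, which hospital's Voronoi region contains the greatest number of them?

Nova

(1, 6) — d² to each: Orion:50, Ursa:104, Nova:74, Echo:18, Lyra:41, Fornax:65, Alpha:73 → nearest is Echo
(-5, -4) — d² to each: Orion:146, Ursa:16, Nova:10, Echo:130, Lyra:125, Fornax:29, Alpha:85 → nearest is Nova
(6, -6) — d² to each: Orion:49, Ursa:53, Nova:125, Echo:85, Lyra:50, Fornax:52, Alpha:20 → nearest is Alpha
(-5, -1) — d² to each: Orion:125, Ursa:25, Nova:1, Echo:97, Lyra:104, Fornax:26, Alpha:82 → nearest is Nova
(2, -5) — d² to each: Orion:52, Ursa:10, Nova:52, Echo:68, Lyra:45, Fornax:13, Alpha:13 → nearest is Ursa
(-3, 2) — d² to each: Orion:82, Ursa:40, Nova:10, Echo:50, Lyra:65, Fornax:25, Alpha:65 → nearest is Nova
(6, 2) — d² to each: Orion:1, Ursa:85, Nova:109, Echo:5, Lyra:2, Fornax:52, Alpha:20 → nearest is Orion
(-3, 5) — d² to each: Orion:97, Ursa:85, Nova:37, Echo:53, Lyra:80, Fornax:58, Alpha:98 → nearest is Nova
Tally — Orion:1, Ursa:1, Nova:4, Echo:1, Alpha:1. Nova captures the most (4).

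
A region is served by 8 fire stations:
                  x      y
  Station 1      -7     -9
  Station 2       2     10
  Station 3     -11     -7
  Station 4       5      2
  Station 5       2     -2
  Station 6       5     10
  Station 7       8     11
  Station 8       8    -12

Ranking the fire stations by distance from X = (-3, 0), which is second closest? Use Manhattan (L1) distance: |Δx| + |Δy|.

Station 4

d(X, Station 1) = 4 + 9 = 13
d(X, Station 2) = 5 + 10 = 15
d(X, Station 3) = 8 + 7 = 15
d(X, Station 4) = 8 + 2 = 10
d(X, Station 5) = 5 + 2 = 7
d(X, Station 6) = 8 + 10 = 18
d(X, Station 7) = 11 + 11 = 22
d(X, Station 8) = 11 + 12 = 23
Sorted ascending: Station 5, Station 4, Station 1, … — the second-nearest is Station 4.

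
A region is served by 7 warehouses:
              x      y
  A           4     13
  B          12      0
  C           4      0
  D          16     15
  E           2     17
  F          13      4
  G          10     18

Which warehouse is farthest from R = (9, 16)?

C

Compare squared distances (the ordering matches that of the actual distances):
|RA|² = (9−4)² + (16−13)² = 25 + 9 = 34
|RB|² = (9−12)² + (16−0)² = 9 + 256 = 265
|RC|² = (9−4)² + (16−0)² = 25 + 256 = 281
|RD|² = (9−16)² + (16−15)² = 49 + 1 = 50
|RE|² = (9−2)² + (16−17)² = 49 + 1 = 50
|RF|² = (9−13)² + (16−4)² = 16 + 144 = 160
|RG|² = (9−10)² + (16−18)² = 1 + 4 = 5
The largest is to C.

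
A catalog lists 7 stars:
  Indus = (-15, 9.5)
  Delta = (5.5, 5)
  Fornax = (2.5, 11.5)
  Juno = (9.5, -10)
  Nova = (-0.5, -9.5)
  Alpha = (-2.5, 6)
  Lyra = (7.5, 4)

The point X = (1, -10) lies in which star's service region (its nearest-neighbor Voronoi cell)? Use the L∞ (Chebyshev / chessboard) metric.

Nova

d(X, Indus) = max(16, 19.5) = 19.5
d(X, Delta) = max(4.5, 15) = 15
d(X, Fornax) = max(1.5, 21.5) = 21.5
d(X, Juno) = max(8.5, 0) = 8.5
d(X, Nova) = max(1.5, 0.5) = 1.5
d(X, Alpha) = max(3.5, 16) = 16
d(X, Lyra) = max(6.5, 14) = 14
The smallest is to Nova, so X lies in the Voronoi region of Nova.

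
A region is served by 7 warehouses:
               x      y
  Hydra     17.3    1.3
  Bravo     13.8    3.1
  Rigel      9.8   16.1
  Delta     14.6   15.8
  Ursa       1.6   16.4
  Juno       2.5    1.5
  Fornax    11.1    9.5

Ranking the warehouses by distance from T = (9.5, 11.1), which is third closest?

Since √ is increasing, it suffices to compare squared distances:
d²(T, Hydra) = 60.84 + 96.04 = 156.88
d²(T, Bravo) = 18.49 + 64 = 82.49
d²(T, Rigel) = 0.09 + 25 = 25.09
d²(T, Delta) = 26.01 + 22.09 = 48.1
d²(T, Ursa) = 62.41 + 28.09 = 90.5
d²(T, Juno) = 49 + 92.16 = 141.16
d²(T, Fornax) = 2.56 + 2.56 = 5.12
Sorted ascending: Fornax, Rigel, Delta, Bravo, … — the third-nearest is Delta.

Delta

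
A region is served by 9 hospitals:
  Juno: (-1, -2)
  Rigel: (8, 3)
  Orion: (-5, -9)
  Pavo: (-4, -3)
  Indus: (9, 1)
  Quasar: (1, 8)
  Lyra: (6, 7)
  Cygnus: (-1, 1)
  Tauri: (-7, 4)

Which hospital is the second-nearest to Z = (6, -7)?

Squared Euclidean distances:
d²(Z, Juno) = (6−(-1))² + (-7−(-2))² = 49 + 25 = 74
d²(Z, Rigel) = (6−8)² + (-7−3)² = 4 + 100 = 104
d²(Z, Orion) = (6−(-5))² + (-7−(-9))² = 121 + 4 = 125
d²(Z, Pavo) = (6−(-4))² + (-7−(-3))² = 100 + 16 = 116
d²(Z, Indus) = (6−9)² + (-7−1)² = 9 + 64 = 73
d²(Z, Quasar) = (6−1)² + (-7−8)² = 25 + 225 = 250
d²(Z, Lyra) = (6−6)² + (-7−7)² = 0 + 196 = 196
d²(Z, Cygnus) = (6−(-1))² + (-7−1)² = 49 + 64 = 113
d²(Z, Tauri) = (6−(-7))² + (-7−4)² = 169 + 121 = 290
Sorted ascending: Indus, Juno, Rigel, … — the second-nearest is Juno.

Juno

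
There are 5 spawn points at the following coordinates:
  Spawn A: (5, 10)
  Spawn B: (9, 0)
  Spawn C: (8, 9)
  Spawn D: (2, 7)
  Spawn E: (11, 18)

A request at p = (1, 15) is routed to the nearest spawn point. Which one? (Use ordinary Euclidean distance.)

Since √ is increasing, it suffices to compare squared distances:
d²(p, Spawn A) = (1−5)² + (15−10)² = 16 + 25 = 41
d²(p, Spawn B) = (1−9)² + (15−0)² = 64 + 225 = 289
d²(p, Spawn C) = (1−8)² + (15−9)² = 49 + 36 = 85
d²(p, Spawn D) = (1−2)² + (15−7)² = 1 + 64 = 65
d²(p, Spawn E) = (1−11)² + (15−18)² = 100 + 9 = 109
Minimum is at Spawn A.

Spawn A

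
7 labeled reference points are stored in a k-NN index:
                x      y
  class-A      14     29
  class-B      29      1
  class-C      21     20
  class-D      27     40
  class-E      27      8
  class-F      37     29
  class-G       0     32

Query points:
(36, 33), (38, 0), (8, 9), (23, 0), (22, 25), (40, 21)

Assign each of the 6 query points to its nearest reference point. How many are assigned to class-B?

2

(36, 33) — d² to each: class-A:500, class-B:1073, class-C:394, class-D:130, class-E:706, class-F:17, class-G:1297 → nearest is class-F
(38, 0) — d² to each: class-A:1417, class-B:82, class-C:689, class-D:1721, class-E:185, class-F:842, class-G:2468 → nearest is class-B
(8, 9) — d² to each: class-A:436, class-B:505, class-C:290, class-D:1322, class-E:362, class-F:1241, class-G:593 → nearest is class-C
(23, 0) — d² to each: class-A:922, class-B:37, class-C:404, class-D:1616, class-E:80, class-F:1037, class-G:1553 → nearest is class-B
(22, 25) — d² to each: class-A:80, class-B:625, class-C:26, class-D:250, class-E:314, class-F:241, class-G:533 → nearest is class-C
(40, 21) — d² to each: class-A:740, class-B:521, class-C:362, class-D:530, class-E:338, class-F:73, class-G:1721 → nearest is class-F
2 of the 6 points have class-B as nearest.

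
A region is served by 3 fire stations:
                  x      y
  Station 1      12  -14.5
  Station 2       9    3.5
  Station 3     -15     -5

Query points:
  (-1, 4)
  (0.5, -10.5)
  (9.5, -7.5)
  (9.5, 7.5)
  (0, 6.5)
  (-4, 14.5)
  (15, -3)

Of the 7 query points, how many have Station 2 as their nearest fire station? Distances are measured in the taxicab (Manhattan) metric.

5

(-1, 4) — d to each: Station 1:31.5, Station 2:10.5, Station 3:23 → nearest is Station 2
(0.5, -10.5) — d to each: Station 1:15.5, Station 2:22.5, Station 3:21 → nearest is Station 1
(9.5, -7.5) — d to each: Station 1:9.5, Station 2:11.5, Station 3:27 → nearest is Station 1
(9.5, 7.5) — d to each: Station 1:24.5, Station 2:4.5, Station 3:37 → nearest is Station 2
(0, 6.5) — d to each: Station 1:33, Station 2:12, Station 3:26.5 → nearest is Station 2
(-4, 14.5) — d to each: Station 1:45, Station 2:24, Station 3:30.5 → nearest is Station 2
(15, -3) — d to each: Station 1:14.5, Station 2:12.5, Station 3:32 → nearest is Station 2
5 of the 7 points have Station 2 as nearest.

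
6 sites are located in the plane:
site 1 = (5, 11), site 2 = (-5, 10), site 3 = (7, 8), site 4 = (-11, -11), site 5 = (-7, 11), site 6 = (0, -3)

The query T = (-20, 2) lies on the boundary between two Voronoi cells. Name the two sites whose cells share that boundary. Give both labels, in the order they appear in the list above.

site 4 and site 5

Squared distances from T to each site:
d²(T, site 1) = (-20−5)² + (2−11)² = 625 + 81 = 706
d²(T, site 2) = (-20−(-5))² + (2−10)² = 225 + 64 = 289
d²(T, site 3) = (-20−7)² + (2−8)² = 729 + 36 = 765
d²(T, site 4) = (-20−(-11))² + (2−(-11))² = 81 + 169 = 250
d²(T, site 5) = (-20−(-7))² + (2−11)² = 169 + 81 = 250
d²(T, site 6) = (-20−0)² + (2−(-3))² = 400 + 25 = 425
T is equidistant from site 4 and site 5 (both at squared distance 250), and every other site is strictly farther — so T lies on the site 4–site 5 Voronoi edge.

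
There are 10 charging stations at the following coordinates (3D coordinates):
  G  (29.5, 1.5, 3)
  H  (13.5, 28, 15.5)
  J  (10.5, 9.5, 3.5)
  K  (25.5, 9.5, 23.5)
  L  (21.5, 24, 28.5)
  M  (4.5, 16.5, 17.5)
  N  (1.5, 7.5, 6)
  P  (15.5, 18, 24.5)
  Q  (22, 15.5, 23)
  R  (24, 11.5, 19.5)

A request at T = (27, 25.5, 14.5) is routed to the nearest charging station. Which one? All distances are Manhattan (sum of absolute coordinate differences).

H

d(T,G) = 2.5 + 24 + 11.5 = 38
d(T,H) = 13.5 + 2.5 + 1 = 17
d(T,J) = 16.5 + 16 + 11 = 43.5
d(T,K) = 1.5 + 16 + 9 = 26.5
d(T,L) = 5.5 + 1.5 + 14 = 21
d(T,M) = 22.5 + 9 + 3 = 34.5
d(T,N) = 25.5 + 18 + 8.5 = 52
d(T,P) = 11.5 + 7.5 + 10 = 29
d(T,Q) = 5 + 10 + 8.5 = 23.5
d(T,R) = 3 + 14 + 5 = 22
Minimum is at H.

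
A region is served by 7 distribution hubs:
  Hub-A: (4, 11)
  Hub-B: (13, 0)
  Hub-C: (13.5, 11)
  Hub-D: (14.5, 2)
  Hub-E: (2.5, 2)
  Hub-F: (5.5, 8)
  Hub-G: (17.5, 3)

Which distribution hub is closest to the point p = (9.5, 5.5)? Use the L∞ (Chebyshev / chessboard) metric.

d(p, Hub-A) = max(5.5, 5.5) = 5.5
d(p, Hub-B) = max(3.5, 5.5) = 5.5
d(p, Hub-C) = max(4, 5.5) = 5.5
d(p, Hub-D) = max(5, 3.5) = 5
d(p, Hub-E) = max(7, 3.5) = 7
d(p, Hub-F) = max(4, 2.5) = 4
d(p, Hub-G) = max(8, 2.5) = 8
The smallest is to Hub-F, so p lies in the Voronoi region of Hub-F.

Hub-F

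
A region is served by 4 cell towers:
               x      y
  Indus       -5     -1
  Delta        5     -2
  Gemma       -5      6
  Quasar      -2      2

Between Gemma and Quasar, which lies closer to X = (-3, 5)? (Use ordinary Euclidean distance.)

Gemma

Compare squared distances:
d²(X, Gemma) = (-3−(-5))² + (5−6)² = 4 + 1 = 5
d²(X, Quasar) = (-3−(-2))² + (5−2)² = 1 + 9 = 10
5 < 10, so Gemma is closer.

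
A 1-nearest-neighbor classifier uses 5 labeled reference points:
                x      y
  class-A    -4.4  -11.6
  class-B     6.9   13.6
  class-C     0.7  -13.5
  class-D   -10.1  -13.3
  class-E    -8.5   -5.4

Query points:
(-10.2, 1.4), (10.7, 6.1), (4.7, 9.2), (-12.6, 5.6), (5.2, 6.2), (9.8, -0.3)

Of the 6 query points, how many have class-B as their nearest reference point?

(-10.2, 1.4) — d² to each: class-A:202.64, class-B:441.25, class-C:340.82, class-D:216.1, class-E:49.13 → nearest is class-E
(10.7, 6.1) — d² to each: class-A:541.3, class-B:70.69, class-C:484.16, class-D:809, class-E:500.89 → nearest is class-B
(4.7, 9.2) — d² to each: class-A:515.45, class-B:24.2, class-C:531.29, class-D:725.29, class-E:387.4 → nearest is class-B
(-12.6, 5.6) — d² to each: class-A:363.08, class-B:444.25, class-C:541.7, class-D:363.46, class-E:137.81 → nearest is class-E
(5.2, 6.2) — d² to each: class-A:409, class-B:57.65, class-C:408.34, class-D:614.34, class-E:322.25 → nearest is class-B
(9.8, -0.3) — d² to each: class-A:329.33, class-B:201.62, class-C:257.05, class-D:565.01, class-E:360.9 → nearest is class-B
4 of the 6 points have class-B as nearest.

4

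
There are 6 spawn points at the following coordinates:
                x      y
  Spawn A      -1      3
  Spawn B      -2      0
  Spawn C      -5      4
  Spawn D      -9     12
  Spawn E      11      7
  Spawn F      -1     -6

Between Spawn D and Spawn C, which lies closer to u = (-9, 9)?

Compare squared distances:
d²(u, Spawn D) = (-9−(-9))² + (9−12)² = 0 + 9 = 9
d²(u, Spawn C) = (-9−(-5))² + (9−4)² = 16 + 25 = 41
9 < 41, so Spawn D is closer.

Spawn D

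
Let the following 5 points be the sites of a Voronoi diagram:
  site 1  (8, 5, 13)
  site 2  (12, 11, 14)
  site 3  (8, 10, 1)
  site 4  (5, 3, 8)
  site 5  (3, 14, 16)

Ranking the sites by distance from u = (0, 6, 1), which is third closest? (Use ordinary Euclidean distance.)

Since √ is increasing, it suffices to compare squared distances:
d²(u, site 1) = (0−8)² + (6−5)² + (1−13)² = 64 + 1 + 144 = 209
d²(u, site 2) = (0−12)² + (6−11)² + (1−14)² = 144 + 25 + 169 = 338
d²(u, site 3) = (0−8)² + (6−10)² + (1−1)² = 64 + 16 + 0 = 80
d²(u, site 4) = (0−5)² + (6−3)² + (1−8)² = 25 + 9 + 49 = 83
d²(u, site 5) = (0−3)² + (6−14)² + (1−16)² = 9 + 64 + 225 = 298
Sorted ascending: site 3, site 4, site 1, site 5, … — the third-nearest is site 1.

site 1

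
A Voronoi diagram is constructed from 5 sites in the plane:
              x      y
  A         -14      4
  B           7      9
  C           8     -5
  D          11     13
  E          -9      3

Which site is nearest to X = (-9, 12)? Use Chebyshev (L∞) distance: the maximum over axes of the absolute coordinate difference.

A

d(X,A) = max(5, 8) = 8
d(X,B) = max(16, 3) = 16
d(X,C) = max(17, 17) = 17
d(X,D) = max(20, 1) = 20
d(X,E) = max(0, 9) = 9
The smallest is to A, so X lies in the Voronoi region of A.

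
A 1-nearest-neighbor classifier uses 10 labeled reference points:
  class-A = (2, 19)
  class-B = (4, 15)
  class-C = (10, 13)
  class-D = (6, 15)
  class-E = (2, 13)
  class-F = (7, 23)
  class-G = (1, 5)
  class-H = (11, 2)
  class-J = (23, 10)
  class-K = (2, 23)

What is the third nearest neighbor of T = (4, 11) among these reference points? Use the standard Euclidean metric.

class-D

Since √ is increasing, it suffices to compare squared distances:
d²(T, class-A) = (4−2)² + (11−19)² = 4 + 64 = 68
d²(T, class-B) = (4−4)² + (11−15)² = 0 + 16 = 16
d²(T, class-C) = (4−10)² + (11−13)² = 36 + 4 = 40
d²(T, class-D) = (4−6)² + (11−15)² = 4 + 16 = 20
d²(T, class-E) = (4−2)² + (11−13)² = 4 + 4 = 8
d²(T, class-F) = (4−7)² + (11−23)² = 9 + 144 = 153
d²(T, class-G) = (4−1)² + (11−5)² = 9 + 36 = 45
d²(T, class-H) = (4−11)² + (11−2)² = 49 + 81 = 130
d²(T, class-J) = (4−23)² + (11−10)² = 361 + 1 = 362
d²(T, class-K) = (4−2)² + (11−23)² = 4 + 144 = 148
Sorted ascending: class-E, class-B, class-D, class-C, … — the third-nearest is class-D.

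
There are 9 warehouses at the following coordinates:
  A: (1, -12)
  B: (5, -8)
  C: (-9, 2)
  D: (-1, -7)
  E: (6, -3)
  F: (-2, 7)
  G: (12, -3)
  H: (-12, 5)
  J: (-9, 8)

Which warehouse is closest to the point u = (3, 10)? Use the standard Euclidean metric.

F

Squared Euclidean distances:
|uA|² = 4 + 484 = 488
|uB|² = 4 + 324 = 328
|uC|² = 144 + 64 = 208
|uD|² = 16 + 289 = 305
|uE|² = 9 + 169 = 178
|uF|² = 25 + 9 = 34
|uG|² = 81 + 169 = 250
|uH|² = 225 + 25 = 250
|uJ|² = 144 + 4 = 148
F is nearest.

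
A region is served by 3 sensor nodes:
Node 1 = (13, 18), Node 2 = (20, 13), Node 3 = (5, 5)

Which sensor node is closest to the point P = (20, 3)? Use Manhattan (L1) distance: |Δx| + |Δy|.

d(P, Node 1) = |20−13| + |3−18| = 7 + 15 = 22
d(P, Node 2) = |20−20| + |3−13| = 0 + 10 = 10
d(P, Node 3) = |20−5| + |3−5| = 15 + 2 = 17
Node 2 is nearest.

Node 2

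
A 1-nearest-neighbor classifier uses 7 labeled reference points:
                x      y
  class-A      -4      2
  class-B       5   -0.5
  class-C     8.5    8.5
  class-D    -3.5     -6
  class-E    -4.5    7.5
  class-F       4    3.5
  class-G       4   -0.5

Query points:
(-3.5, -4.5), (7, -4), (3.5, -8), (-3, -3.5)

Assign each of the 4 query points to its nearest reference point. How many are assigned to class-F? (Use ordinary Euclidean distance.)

(-3.5, -4.5) — d² to each: class-A:42.5, class-B:88.25, class-C:313, class-D:2.25, class-E:145, class-F:120.25, class-G:72.25 → nearest is class-D
(7, -4) — d² to each: class-A:157, class-B:16.25, class-C:158.5, class-D:114.25, class-E:264.5, class-F:65.25, class-G:21.25 → nearest is class-B
(3.5, -8) — d² to each: class-A:156.25, class-B:58.5, class-C:297.25, class-D:53, class-E:304.25, class-F:132.5, class-G:56.5 → nearest is class-D
(-3, -3.5) — d² to each: class-A:31.25, class-B:73, class-C:276.25, class-D:6.5, class-E:123.25, class-F:98, class-G:58 → nearest is class-D
0 of the 4 points have class-F as nearest.

0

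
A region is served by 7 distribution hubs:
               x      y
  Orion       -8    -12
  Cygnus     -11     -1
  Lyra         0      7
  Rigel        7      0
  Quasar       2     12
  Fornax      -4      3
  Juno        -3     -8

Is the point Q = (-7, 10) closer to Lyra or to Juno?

Compare squared distances:
d²(Q, Lyra) = (-7−0)² + (10−7)² = 49 + 9 = 58
d²(Q, Juno) = (-7−(-3))² + (10−(-8))² = 16 + 324 = 340
58 < 340, so Lyra is closer.

Lyra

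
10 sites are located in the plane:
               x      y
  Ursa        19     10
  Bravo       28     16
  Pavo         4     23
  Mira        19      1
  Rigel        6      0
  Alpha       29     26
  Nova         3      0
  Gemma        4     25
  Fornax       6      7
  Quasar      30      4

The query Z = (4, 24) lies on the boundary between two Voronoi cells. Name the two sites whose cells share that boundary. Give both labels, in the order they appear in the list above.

Pavo and Gemma

Squared distances from Z to each site:
d²(Z, Ursa) = 225 + 196 = 421
d²(Z, Bravo) = 576 + 64 = 640
d²(Z, Pavo) = 0 + 1 = 1
d²(Z, Mira) = 225 + 529 = 754
d²(Z, Rigel) = 4 + 576 = 580
d²(Z, Alpha) = 625 + 4 = 629
d²(Z, Nova) = 1 + 576 = 577
d²(Z, Gemma) = 0 + 1 = 1
d²(Z, Fornax) = 4 + 289 = 293
d²(Z, Quasar) = 676 + 400 = 1076
Z is equidistant from Pavo and Gemma (both at squared distance 1), and every other site is strictly farther — so Z lies on the Pavo–Gemma Voronoi edge.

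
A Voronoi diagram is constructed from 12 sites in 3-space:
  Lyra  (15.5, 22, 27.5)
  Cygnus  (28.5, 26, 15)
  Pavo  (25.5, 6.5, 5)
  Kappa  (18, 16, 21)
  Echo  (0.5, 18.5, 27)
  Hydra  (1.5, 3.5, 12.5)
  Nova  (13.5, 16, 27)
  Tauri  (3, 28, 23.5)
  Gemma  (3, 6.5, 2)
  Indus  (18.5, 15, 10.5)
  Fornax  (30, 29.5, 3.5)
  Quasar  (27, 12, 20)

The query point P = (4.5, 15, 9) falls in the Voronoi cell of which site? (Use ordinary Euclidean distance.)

Gemma

Compare squared distances (the ordering matches that of the actual distances):
d²(P, Lyra) = 121 + 49 + 342.25 = 512.25
d²(P, Cygnus) = 576 + 121 + 36 = 733
d²(P, Pavo) = 441 + 72.25 + 16 = 529.25
d²(P, Kappa) = 182.25 + 1 + 144 = 327.25
d²(P, Echo) = 16 + 12.25 + 324 = 352.25
d²(P, Hydra) = 9 + 132.25 + 12.25 = 153.5
d²(P, Nova) = 81 + 1 + 324 = 406
d²(P, Tauri) = 2.25 + 169 + 210.25 = 381.5
d²(P, Gemma) = 2.25 + 72.25 + 49 = 123.5
d²(P, Indus) = 196 + 0 + 2.25 = 198.25
d²(P, Fornax) = 650.25 + 210.25 + 30.25 = 890.75
d²(P, Quasar) = 506.25 + 9 + 121 = 636.25
Minimum is at Gemma.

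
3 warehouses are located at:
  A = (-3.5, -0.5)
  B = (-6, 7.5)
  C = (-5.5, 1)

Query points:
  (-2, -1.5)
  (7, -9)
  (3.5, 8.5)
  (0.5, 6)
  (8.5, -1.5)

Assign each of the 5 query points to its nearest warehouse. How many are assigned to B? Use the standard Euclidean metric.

2

(-2, -1.5) — d² to each: A:3.25, B:97, C:18.5 → nearest is A
(7, -9) — d² to each: A:182.5, B:441.25, C:256.25 → nearest is A
(3.5, 8.5) — d² to each: A:130, B:91.25, C:137.25 → nearest is B
(0.5, 6) — d² to each: A:58.25, B:44.5, C:61 → nearest is B
(8.5, -1.5) — d² to each: A:145, B:291.25, C:202.25 → nearest is A
2 of the 5 points have B as nearest.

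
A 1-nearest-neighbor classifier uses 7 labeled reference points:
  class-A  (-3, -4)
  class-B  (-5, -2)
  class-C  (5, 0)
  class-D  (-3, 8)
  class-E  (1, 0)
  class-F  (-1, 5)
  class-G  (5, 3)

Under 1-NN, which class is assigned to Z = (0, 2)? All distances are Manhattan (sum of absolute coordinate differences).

class-E

d(Z, class-A) = |0−(-3)| + |2−(-4)| = 3 + 6 = 9
d(Z, class-B) = |0−(-5)| + |2−(-2)| = 5 + 4 = 9
d(Z, class-C) = |0−5| + |2−0| = 5 + 2 = 7
d(Z, class-D) = |0−(-3)| + |2−8| = 3 + 6 = 9
d(Z, class-E) = |0−1| + |2−0| = 1 + 2 = 3
d(Z, class-F) = |0−(-1)| + |2−5| = 1 + 3 = 4
d(Z, class-G) = |0−5| + |2−3| = 5 + 1 = 6
The smallest is to class-E, so Z lies in the Voronoi region of class-E.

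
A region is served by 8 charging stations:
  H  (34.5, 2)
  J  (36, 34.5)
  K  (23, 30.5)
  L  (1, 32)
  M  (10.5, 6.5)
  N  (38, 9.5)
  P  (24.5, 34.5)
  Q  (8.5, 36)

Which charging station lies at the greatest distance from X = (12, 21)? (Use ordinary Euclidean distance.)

Squared Euclidean distances:
|XH|² = (12−34.5)² + (21−2)² = 506.25 + 361 = 867.25
|XJ|² = (12−36)² + (21−34.5)² = 576 + 182.25 = 758.25
|XK|² = (12−23)² + (21−30.5)² = 121 + 90.25 = 211.25
|XL|² = (12−1)² + (21−32)² = 121 + 121 = 242
|XM|² = (12−10.5)² + (21−6.5)² = 2.25 + 210.25 = 212.5
|XN|² = (12−38)² + (21−9.5)² = 676 + 132.25 = 808.25
|XP|² = (12−24.5)² + (21−34.5)² = 156.25 + 182.25 = 338.5
|XQ|² = (12−8.5)² + (21−36)² = 12.25 + 225 = 237.25
The largest is to H.

H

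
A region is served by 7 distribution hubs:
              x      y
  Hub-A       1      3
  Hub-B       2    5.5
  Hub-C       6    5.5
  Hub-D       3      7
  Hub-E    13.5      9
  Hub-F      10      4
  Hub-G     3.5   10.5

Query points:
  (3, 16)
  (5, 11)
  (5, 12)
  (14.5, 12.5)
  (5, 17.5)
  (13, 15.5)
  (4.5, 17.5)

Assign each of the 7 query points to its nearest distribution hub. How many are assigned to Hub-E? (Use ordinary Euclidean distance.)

2

(3, 16) — d² to each: Hub-A:173, Hub-B:111.25, Hub-C:119.25, Hub-D:81, Hub-E:159.25, Hub-F:193, Hub-G:30.5 → nearest is Hub-G
(5, 11) — d² to each: Hub-A:80, Hub-B:39.25, Hub-C:31.25, Hub-D:20, Hub-E:76.25, Hub-F:74, Hub-G:2.5 → nearest is Hub-G
(5, 12) — d² to each: Hub-A:97, Hub-B:51.25, Hub-C:43.25, Hub-D:29, Hub-E:81.25, Hub-F:89, Hub-G:4.5 → nearest is Hub-G
(14.5, 12.5) — d² to each: Hub-A:272.5, Hub-B:205.25, Hub-C:121.25, Hub-D:162.5, Hub-E:13.25, Hub-F:92.5, Hub-G:125 → nearest is Hub-E
(5, 17.5) — d² to each: Hub-A:226.25, Hub-B:153, Hub-C:145, Hub-D:114.25, Hub-E:144.5, Hub-F:207.25, Hub-G:51.25 → nearest is Hub-G
(13, 15.5) — d² to each: Hub-A:300.25, Hub-B:221, Hub-C:149, Hub-D:172.25, Hub-E:42.5, Hub-F:141.25, Hub-G:115.25 → nearest is Hub-E
(4.5, 17.5) — d² to each: Hub-A:222.5, Hub-B:150.25, Hub-C:146.25, Hub-D:112.5, Hub-E:153.25, Hub-F:212.5, Hub-G:50 → nearest is Hub-G
2 of the 7 points have Hub-E as nearest.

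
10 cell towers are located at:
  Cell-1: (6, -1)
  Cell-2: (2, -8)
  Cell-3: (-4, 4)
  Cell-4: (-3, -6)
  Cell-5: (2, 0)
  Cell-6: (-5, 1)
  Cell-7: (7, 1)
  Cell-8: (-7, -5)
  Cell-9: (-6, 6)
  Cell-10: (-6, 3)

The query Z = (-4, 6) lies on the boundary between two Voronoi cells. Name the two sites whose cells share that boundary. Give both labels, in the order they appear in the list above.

Squared distances from Z to each site:
d²(Z, Cell-1) = 100 + 49 = 149
d²(Z, Cell-2) = 36 + 196 = 232
d²(Z, Cell-3) = 0 + 4 = 4
d²(Z, Cell-4) = 1 + 144 = 145
d²(Z, Cell-5) = 36 + 36 = 72
d²(Z, Cell-6) = 1 + 25 = 26
d²(Z, Cell-7) = 121 + 25 = 146
d²(Z, Cell-8) = 9 + 121 = 130
d²(Z, Cell-9) = 4 + 0 = 4
d²(Z, Cell-10) = 4 + 9 = 13
Z is equidistant from Cell-3 and Cell-9 (both at squared distance 4), and every other site is strictly farther — so Z lies on the Cell-3–Cell-9 Voronoi edge.

Cell-3 and Cell-9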